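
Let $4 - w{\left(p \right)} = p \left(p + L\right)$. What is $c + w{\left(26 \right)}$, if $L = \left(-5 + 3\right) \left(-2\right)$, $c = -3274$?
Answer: $-4050$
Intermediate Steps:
$L = 4$ ($L = \left(-2\right) \left(-2\right) = 4$)
$w{\left(p \right)} = 4 - p \left(4 + p\right)$ ($w{\left(p \right)} = 4 - p \left(p + 4\right) = 4 - p \left(4 + p\right)$)
$c + w{\left(26 \right)} = -3274 - 776 = -4050$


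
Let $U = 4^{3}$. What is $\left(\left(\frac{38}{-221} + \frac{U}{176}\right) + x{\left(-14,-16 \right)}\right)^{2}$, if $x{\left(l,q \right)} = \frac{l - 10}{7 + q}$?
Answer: $\frac{434555716}{53187849} \approx 8.1702$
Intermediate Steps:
$U = 64$
$x{\left(l,q \right)} = \frac{-10 + l}{7 + q}$
$\left(\left(\frac{38}{-221} + \frac{U}{176}\right) + x{\left(-14,-16 \right)}\right)^{2} = \left(\left(\frac{38}{-221} + \frac{64}{176}\right) + \frac{-10 - 14}{7 - 16}\right)^{2} = \left(\left(38 \left(- \frac{1}{221}\right) + 64 \cdot \frac{1}{176}\right) + \frac{1}{-9} \left(-24\right)\right)^{2} = \left(\left(- \frac{38}{221} + \frac{4}{11}\right) - - \frac{8}{3}\right)^{2} = \left(\frac{466}{2431} + \frac{8}{3}\right)^{2} = \left(\frac{20846}{7293}\right)^{2} = \frac{434555716}{53187849}$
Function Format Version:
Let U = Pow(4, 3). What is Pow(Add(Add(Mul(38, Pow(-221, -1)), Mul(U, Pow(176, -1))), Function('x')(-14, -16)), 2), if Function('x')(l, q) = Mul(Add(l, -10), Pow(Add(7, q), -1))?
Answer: Rational(434555716, 53187849) ≈ 8.1702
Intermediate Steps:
U = 64
Function('x')(l, q) = Mul(Pow(Add(7, q), -1), Add(-10, l)) (Function('x')(l, q) = Mul(Add(-10, l), Pow(Add(7, q), -1)) = Mul(Pow(Add(7, q), -1), Add(-10, l)))
Pow(Add(Add(Mul(38, Pow(-221, -1)), Mul(U, Pow(176, -1))), Function('x')(-14, -16)), 2) = Pow(Add(Add(Mul(38, Pow(-221, -1)), Mul(64, Pow(176, -1))), Mul(Pow(Add(7, -16), -1), Add(-10, -14))), 2) = Pow(Add(Add(Mul(38, Rational(-1, 221)), Mul(64, Rational(1, 176))), Mul(Pow(-9, -1), -24)), 2) = Pow(Add(Add(Rational(-38, 221), Rational(4, 11)), Mul(Rational(-1, 9), -24)), 2) = Pow(Add(Rational(466, 2431), Rational(8, 3)), 2) = Pow(Rational(20846, 7293), 2) = Rational(434555716, 53187849)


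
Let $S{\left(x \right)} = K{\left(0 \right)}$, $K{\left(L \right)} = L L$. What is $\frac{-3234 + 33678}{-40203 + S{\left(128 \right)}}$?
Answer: $- \frac{10148}{13401} \approx -0.75726$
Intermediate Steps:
$K{\left(L \right)} = L^{2}$
$S{\left(x \right)} = 0$ ($S{\left(x \right)} = 0^{2} = 0$)
$\frac{-3234 + 33678}{-40203 + S{\left(128 \right)}} = \frac{-3234 + 33678}{-40203 + 0} = \frac{30444}{-40203} = 30444 \left(- \frac{1}{40203}\right) = - \frac{10148}{13401}$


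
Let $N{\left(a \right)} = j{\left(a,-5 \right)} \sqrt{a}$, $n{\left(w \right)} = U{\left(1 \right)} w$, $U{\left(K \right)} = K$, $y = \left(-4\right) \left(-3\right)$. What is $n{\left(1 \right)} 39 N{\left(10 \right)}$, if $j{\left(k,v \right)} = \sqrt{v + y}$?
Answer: $39 \sqrt{70} \approx 326.3$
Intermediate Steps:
$y = 12$
$n{\left(w \right)} = w$ ($n{\left(w \right)} = 1 w = w$)
$j{\left(k,v \right)} = \sqrt{12 + v}$ ($j{\left(k,v \right)} = \sqrt{v + 12} = \sqrt{12 + v}$)
$N{\left(a \right)} = \sqrt{7} \sqrt{a}$ ($N{\left(a \right)} = \sqrt{12 - 5} \sqrt{a} = \sqrt{7} \sqrt{a}$)
$n{\left(1 \right)} 39 N{\left(10 \right)} = 1 \cdot 39 \sqrt{7} \sqrt{10} = 39 \sqrt{70}$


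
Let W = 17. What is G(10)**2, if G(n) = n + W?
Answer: 729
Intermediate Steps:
G(n) = 17 + n (G(n) = n + 17 = 17 + n)
G(10)**2 = (17 + 10)**2 = 27**2 = 729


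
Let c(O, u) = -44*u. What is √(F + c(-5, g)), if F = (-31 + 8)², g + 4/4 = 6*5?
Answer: 3*I*√83 ≈ 27.331*I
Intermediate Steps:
g = 29 (g = -1 + 6*5 = -1 + 30 = 29)
F = 529 (F = (-23)² = 529)
√(F + c(-5, g)) = √(529 - 44*29) = √(529 - 1276) = √(-747) = 3*I*√83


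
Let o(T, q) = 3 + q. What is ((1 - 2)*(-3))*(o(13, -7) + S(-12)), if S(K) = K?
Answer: -48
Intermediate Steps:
((1 - 2)*(-3))*(o(13, -7) + S(-12)) = ((1 - 2)*(-3))*((3 - 7) - 12) = (-1*(-3))*(-4 - 12) = 3*(-16) = -48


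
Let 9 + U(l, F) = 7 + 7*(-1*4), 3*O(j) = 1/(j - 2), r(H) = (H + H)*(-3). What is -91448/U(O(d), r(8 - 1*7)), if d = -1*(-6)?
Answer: 45724/15 ≈ 3048.3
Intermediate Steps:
r(H) = -6*H (r(H) = (2*H)*(-3) = -6*H)
d = 6
O(j) = 1/(3*(-2 + j)) (O(j) = 1/(3*(j - 2)) = 1/(3*(-2 + j)))
U(l, F) = -30 (U(l, F) = -9 + (7 + 7*(-1*4)) = -9 + (7 + 7*(-4)) = -9 + (7 - 28) = -9 - 21 = -30)
-91448/U(O(d), r(8 - 1*7)) = -91448/(-30) = -91448*(-1/30) = 45724/15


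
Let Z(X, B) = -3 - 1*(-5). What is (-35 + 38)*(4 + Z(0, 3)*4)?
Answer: 36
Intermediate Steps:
Z(X, B) = 2 (Z(X, B) = -3 + 5 = 2)
(-35 + 38)*(4 + Z(0, 3)*4) = (-35 + 38)*(4 + 2*4) = 3*(4 + 8) = 3*12 = 36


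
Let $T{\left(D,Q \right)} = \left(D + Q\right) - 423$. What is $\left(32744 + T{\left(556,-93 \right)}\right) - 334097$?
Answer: $-301313$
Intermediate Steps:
$T{\left(D,Q \right)} = -423 + D + Q$
$\left(32744 + T{\left(556,-93 \right)}\right) - 334097 = \left(32744 - -40\right) - 334097 = \left(32744 + 40\right) - 334097 = 32784 - 334097 = -301313$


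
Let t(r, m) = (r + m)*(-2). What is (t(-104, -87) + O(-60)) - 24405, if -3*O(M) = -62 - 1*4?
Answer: -24001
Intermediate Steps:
t(r, m) = -2*m - 2*r (t(r, m) = (m + r)*(-2) = -2*m - 2*r)
O(M) = 22 (O(M) = -(-62 - 1*4)/3 = -(-62 - 4)/3 = -⅓*(-66) = 22)
(t(-104, -87) + O(-60)) - 24405 = ((-2*(-87) - 2*(-104)) + 22) - 24405 = ((174 + 208) + 22) - 24405 = (382 + 22) - 24405 = 404 - 24405 = -24001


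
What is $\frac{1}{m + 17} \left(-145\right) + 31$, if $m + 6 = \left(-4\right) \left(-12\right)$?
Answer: $\frac{1684}{59} \approx 28.542$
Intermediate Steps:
$m = 42$ ($m = -6 - -48 = -6 + 48 = 42$)
$\frac{1}{m + 17} \left(-145\right) + 31 = \frac{1}{42 + 17} \left(-145\right) + 31 = \frac{1}{59} \left(-145\right) + 31 = - \frac{145}{59} + 31 = \frac{1684}{59}$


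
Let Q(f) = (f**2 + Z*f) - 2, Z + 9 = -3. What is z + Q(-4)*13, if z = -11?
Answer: 795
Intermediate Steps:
Z = -12 (Z = -9 - 3 = -12)
Q(f) = -2 + f**2 - 12*f (Q(f) = (f**2 - 12*f) - 2 = -2 + f**2 - 12*f)
z + Q(-4)*13 = -11 + (-2 + (-4)**2 - 12*(-4))*13 = -11 + (-2 + 16 + 48)*13 = -11 + 62*13 = -11 + 806 = 795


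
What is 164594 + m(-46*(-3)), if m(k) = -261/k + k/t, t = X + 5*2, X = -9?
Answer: 7577585/46 ≈ 1.6473e+5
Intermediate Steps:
t = 1 (t = -9 + 5*2 = -9 + 10 = 1)
m(k) = k - 261/k (m(k) = -261/k + k/1 = -261/k + k*1 = -261/k + k = k - 261/k)
164594 + m(-46*(-3)) = 164594 + (-46*(-3) - 261/((-46*(-3)))) = 164594 + (138 - 261/138) = 164594 + (138 - 261*1/138) = 164594 + (138 - 87/46) = 164594 + 6261/46 = 7577585/46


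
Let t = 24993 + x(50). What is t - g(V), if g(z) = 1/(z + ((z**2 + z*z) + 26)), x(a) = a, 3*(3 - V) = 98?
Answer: 395904778/15809 ≈ 25043.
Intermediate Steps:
V = -89/3 (V = 3 - 1/3*98 = 3 - 98/3 = -89/3 ≈ -29.667)
g(z) = 1/(26 + z + 2*z**2) (g(z) = 1/(z + ((z**2 + z**2) + 26)) = 1/(z + (2*z**2 + 26)) = 1/(z + (26 + 2*z**2)) = 1/(26 + z + 2*z**2))
t = 25043 (t = 24993 + 50 = 25043)
t - g(V) = 25043 - 1/(26 - 89/3 + 2*(-89/3)**2) = 25043 - 1/(26 - 89/3 + 2*(7921/9)) = 25043 - 1/(26 - 89/3 + 15842/9) = 25043 - 1/15809/9 = 25043 - 1*9/15809 = 25043 - 9/15809 = 395904778/15809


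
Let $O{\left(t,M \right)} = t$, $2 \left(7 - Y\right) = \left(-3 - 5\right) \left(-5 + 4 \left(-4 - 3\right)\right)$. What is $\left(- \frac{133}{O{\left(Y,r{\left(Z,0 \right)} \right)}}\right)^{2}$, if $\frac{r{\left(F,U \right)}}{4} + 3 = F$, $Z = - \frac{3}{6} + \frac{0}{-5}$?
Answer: $\frac{17689}{15625} \approx 1.1321$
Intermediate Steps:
$Z = - \frac{1}{2}$ ($Z = \left(-3\right) \frac{1}{6} + 0 \left(- \frac{1}{5}\right) = - \frac{1}{2} + 0 = - \frac{1}{2} \approx -0.5$)
$r{\left(F,U \right)} = -12 + 4 F$
$Y = -125$ ($Y = 7 - \frac{\left(-3 - 5\right) \left(-5 + 4 \left(-4 - 3\right)\right)}{2} = 7 - \frac{\left(-8\right) \left(-5 + 4 \left(-7\right)\right)}{2} = 7 - \frac{\left(-8\right) \left(-5 - 28\right)}{2} = 7 - \frac{\left(-8\right) \left(-33\right)}{2} = 7 - 132 = -125$)
$\left(- \frac{133}{O{\left(Y,r{\left(Z,0 \right)} \right)}}\right)^{2} = \left(- \frac{133}{-125}\right)^{2} = \left(\left(-133\right) \left(- \frac{1}{125}\right)\right)^{2} = \left(\frac{133}{125}\right)^{2} = \frac{17689}{15625}$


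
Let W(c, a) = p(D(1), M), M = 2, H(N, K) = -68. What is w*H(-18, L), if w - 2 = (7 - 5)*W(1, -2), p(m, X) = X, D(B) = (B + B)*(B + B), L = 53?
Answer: -408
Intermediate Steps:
D(B) = 4*B² (D(B) = (2*B)*(2*B) = 4*B²)
W(c, a) = 2
w = 6 (w = 2 + (7 - 5)*2 = 2 + 2*2 = 2 + 4 = 6)
w*H(-18, L) = 6*(-68) = -408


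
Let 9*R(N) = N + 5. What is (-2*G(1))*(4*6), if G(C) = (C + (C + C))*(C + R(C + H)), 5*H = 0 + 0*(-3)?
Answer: -240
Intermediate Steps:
H = 0 (H = (0 + 0*(-3))/5 = (0 + 0)/5 = (1/5)*0 = 0)
R(N) = 5/9 + N/9 (R(N) = (N + 5)/9 = (5 + N)/9 = 5/9 + N/9)
G(C) = 3*C*(5/9 + 10*C/9) (G(C) = (C + (C + C))*(C + (5/9 + (C + 0)/9)) = (C + 2*C)*(C + (5/9 + C/9)) = (3*C)*(5/9 + 10*C/9) = 3*C*(5/9 + 10*C/9))
(-2*G(1))*(4*6) = (-10*(1 + 2*1)/3)*(4*6) = -10*(1 + 2)/3*24 = -10*3/3*24 = -2*5*24 = -10*24 = -240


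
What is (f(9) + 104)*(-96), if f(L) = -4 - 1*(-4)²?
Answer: -8064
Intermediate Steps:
f(L) = -20 (f(L) = -4 - 1*16 = -4 - 16 = -20)
(f(9) + 104)*(-96) = (-20 + 104)*(-96) = 84*(-96) = -8064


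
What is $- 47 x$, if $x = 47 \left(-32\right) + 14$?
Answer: $70030$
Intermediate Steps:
$x = -1490$ ($x = -1504 + 14 = -1490$)
$- 47 x = \left(-47\right) \left(-1490\right) = 70030$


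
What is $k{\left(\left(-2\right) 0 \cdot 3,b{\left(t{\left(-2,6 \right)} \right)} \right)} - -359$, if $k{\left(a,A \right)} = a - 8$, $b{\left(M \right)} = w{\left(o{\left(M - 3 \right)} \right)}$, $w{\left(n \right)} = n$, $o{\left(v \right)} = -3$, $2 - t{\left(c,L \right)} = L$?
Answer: $351$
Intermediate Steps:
$t{\left(c,L \right)} = 2 - L$
$b{\left(M \right)} = -3$
$k{\left(a,A \right)} = -8 + a$ ($k{\left(a,A \right)} = a - 8 = -8 + a$)
$k{\left(\left(-2\right) 0 \cdot 3,b{\left(t{\left(-2,6 \right)} \right)} \right)} - -359 = \left(-8 + \left(-2\right) 0 \cdot 3\right) - -359 = \left(-8 + 0 \cdot 3\right) + 359 = \left(-8 + 0\right) + 359 = -8 + 359 = 351$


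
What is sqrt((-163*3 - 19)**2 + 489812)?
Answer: 2*sqrt(186969) ≈ 864.80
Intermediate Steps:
sqrt((-163*3 - 19)**2 + 489812) = sqrt((-489 - 19)**2 + 489812) = sqrt((-508)**2 + 489812) = sqrt(258064 + 489812) = sqrt(747876) = 2*sqrt(186969)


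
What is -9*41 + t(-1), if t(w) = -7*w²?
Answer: -376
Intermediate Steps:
-9*41 + t(-1) = -9*41 - 7*(-1)² = -369 - 7*1 = -369 - 7 = -376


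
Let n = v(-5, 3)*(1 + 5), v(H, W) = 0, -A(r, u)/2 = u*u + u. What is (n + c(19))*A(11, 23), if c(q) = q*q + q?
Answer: -419520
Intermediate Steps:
A(r, u) = -2*u - 2*u² (A(r, u) = -2*(u*u + u) = -2*(u² + u) = -2*(u + u²) = -2*u - 2*u²)
c(q) = q + q² (c(q) = q² + q = q + q²)
n = 0 (n = 0*(1 + 5) = 0*6 = 0)
(n + c(19))*A(11, 23) = (0 + 19*(1 + 19))*(-2*23*(1 + 23)) = (0 + 19*20)*(-2*23*24) = (0 + 380)*(-1104) = 380*(-1104) = -419520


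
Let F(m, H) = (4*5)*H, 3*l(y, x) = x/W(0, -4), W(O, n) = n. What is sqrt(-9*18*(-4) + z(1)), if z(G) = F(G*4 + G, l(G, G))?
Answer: sqrt(5817)/3 ≈ 25.423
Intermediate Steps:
l(y, x) = -x/12 (l(y, x) = (x/(-4))/3 = (x*(-1/4))/3 = (-x/4)/3 = -x/12)
F(m, H) = 20*H
z(G) = -5*G/3 (z(G) = 20*(-G/12) = -5*G/3)
sqrt(-9*18*(-4) + z(1)) = sqrt(-9*18*(-4) - 5/3*1) = sqrt(-162*(-4) - 5/3) = sqrt(648 - 5/3) = sqrt(1939/3) = sqrt(5817)/3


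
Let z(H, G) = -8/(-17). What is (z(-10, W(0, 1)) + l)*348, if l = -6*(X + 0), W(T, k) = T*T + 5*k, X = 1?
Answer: -32712/17 ≈ -1924.2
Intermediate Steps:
W(T, k) = T² + 5*k
z(H, G) = 8/17 (z(H, G) = -8*(-1/17) = 8/17)
l = -6 (l = -6*(1 + 0) = -6*1 = -6)
(z(-10, W(0, 1)) + l)*348 = (8/17 - 6)*348 = -94/17*348 = -32712/17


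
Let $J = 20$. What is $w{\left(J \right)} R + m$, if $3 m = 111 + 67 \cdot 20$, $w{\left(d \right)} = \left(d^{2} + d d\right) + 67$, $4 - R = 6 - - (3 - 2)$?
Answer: $- \frac{6352}{3} \approx -2117.3$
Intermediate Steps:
$R = -3$ ($R = 4 - \left(6 - - (3 - 2)\right) = 4 - \left(6 - \left(-1\right) 1\right) = 4 - \left(6 - -1\right) = 4 - \left(6 + 1\right) = 4 - 7 = -3$)
$w{\left(d \right)} = 67 + 2 d^{2}$ ($w{\left(d \right)} = \left(d^{2} + d^{2}\right) + 67 = 2 d^{2} + 67 = 67 + 2 d^{2}$)
$m = \frac{1451}{3}$ ($m = \frac{111 + 67 \cdot 20}{3} = \frac{111 + 1340}{3} = \frac{1}{3} \cdot 1451 = \frac{1451}{3} \approx 483.67$)
$w{\left(J \right)} R + m = \left(67 + 2 \cdot 20^{2}\right) \left(-3\right) + \frac{1451}{3} = \left(67 + 2 \cdot 400\right) \left(-3\right) + \frac{1451}{3} = \left(67 + 800\right) \left(-3\right) + \frac{1451}{3} = 867 \left(-3\right) + \frac{1451}{3} = -2601 + \frac{1451}{3} = - \frac{6352}{3}$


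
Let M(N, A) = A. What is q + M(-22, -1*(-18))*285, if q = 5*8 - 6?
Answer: 5164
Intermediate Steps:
q = 34 (q = 40 - 6 = 34)
q + M(-22, -1*(-18))*285 = 34 - 1*(-18)*285 = 34 + 18*285 = 34 + 5130 = 5164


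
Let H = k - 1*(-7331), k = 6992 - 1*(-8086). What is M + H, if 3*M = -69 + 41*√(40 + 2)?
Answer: 22386 + 41*√42/3 ≈ 22475.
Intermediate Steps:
k = 15078 (k = 6992 + 8086 = 15078)
H = 22409 (H = 15078 - 1*(-7331) = 15078 + 7331 = 22409)
M = -23 + 41*√42/3 (M = (-69 + 41*√(40 + 2))/3 = (-69 + 41*√42)/3 = -23 + 41*√42/3 ≈ 65.570)
M + H = (-23 + 41*√42/3) + 22409 = 22386 + 41*√42/3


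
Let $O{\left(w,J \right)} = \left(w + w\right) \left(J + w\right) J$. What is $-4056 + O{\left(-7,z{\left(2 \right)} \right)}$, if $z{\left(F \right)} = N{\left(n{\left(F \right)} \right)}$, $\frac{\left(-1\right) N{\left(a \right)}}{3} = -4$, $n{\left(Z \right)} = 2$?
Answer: $-4896$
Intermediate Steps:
$N{\left(a \right)} = 12$ ($N{\left(a \right)} = \left(-3\right) \left(-4\right) = 12$)
$z{\left(F \right)} = 12$
$O{\left(w,J \right)} = 2 J w \left(J + w\right)$ ($O{\left(w,J \right)} = 2 w \left(J + w\right) J = 2 J w \left(J + w\right)$)
$-4056 + O{\left(-7,z{\left(2 \right)} \right)} = -4056 + 2 \cdot 12 \left(-7\right) \left(12 - 7\right) = -4056 + 2 \cdot 12 \left(-7\right) 5 = -4056 - 840 = -4896$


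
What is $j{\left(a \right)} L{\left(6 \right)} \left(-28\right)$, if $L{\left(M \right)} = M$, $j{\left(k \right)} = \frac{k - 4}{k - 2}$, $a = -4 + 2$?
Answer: $-252$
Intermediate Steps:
$a = -2$
$j{\left(k \right)} = \frac{-4 + k}{-2 + k}$
$j{\left(a \right)} L{\left(6 \right)} \left(-28\right) = \frac{-4 - 2}{-2 - 2} \cdot 6 \left(-28\right) = \frac{1}{-4} \left(-6\right) 6 \left(-28\right) = \left(- \frac{1}{4}\right) \left(-6\right) 6 \left(-28\right) = \frac{3}{2} \cdot 6 \left(-28\right) = 9 \left(-28\right) = -252$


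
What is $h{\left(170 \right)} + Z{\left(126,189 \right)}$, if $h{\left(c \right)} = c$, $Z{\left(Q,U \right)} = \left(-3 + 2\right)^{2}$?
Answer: $171$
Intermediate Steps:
$Z{\left(Q,U \right)} = 1$ ($Z{\left(Q,U \right)} = \left(-1\right)^{2} = 1$)
$h{\left(170 \right)} + Z{\left(126,189 \right)} = 170 + 1 = 171$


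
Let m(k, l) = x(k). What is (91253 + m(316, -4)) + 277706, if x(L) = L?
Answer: 369275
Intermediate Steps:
m(k, l) = k
(91253 + m(316, -4)) + 277706 = (91253 + 316) + 277706 = 91569 + 277706 = 369275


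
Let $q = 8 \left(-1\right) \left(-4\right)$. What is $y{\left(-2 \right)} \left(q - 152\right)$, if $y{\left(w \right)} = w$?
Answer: $240$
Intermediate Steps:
$q = 32$ ($q = \left(-8\right) \left(-4\right) = 32$)
$y{\left(-2 \right)} \left(q - 152\right) = - 2 \left(32 - 152\right) = \left(-2\right) \left(-120\right) = 240$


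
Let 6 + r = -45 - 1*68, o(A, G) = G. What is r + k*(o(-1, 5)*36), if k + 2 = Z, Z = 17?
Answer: 2581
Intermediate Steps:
k = 15 (k = -2 + 17 = 15)
r = -119 (r = -6 + (-45 - 1*68) = -6 + (-45 - 68) = -6 - 113 = -119)
r + k*(o(-1, 5)*36) = -119 + 15*(5*36) = -119 + 15*180 = -119 + 2700 = 2581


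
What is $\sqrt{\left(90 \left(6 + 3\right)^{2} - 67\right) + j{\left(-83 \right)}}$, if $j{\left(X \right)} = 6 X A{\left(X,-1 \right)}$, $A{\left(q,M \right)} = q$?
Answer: $\sqrt{48557} \approx 220.36$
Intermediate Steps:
$j{\left(X \right)} = 6 X^{2}$ ($j{\left(X \right)} = 6 X X = 6 X^{2}$)
$\sqrt{\left(90 \left(6 + 3\right)^{2} - 67\right) + j{\left(-83 \right)}} = \sqrt{\left(90 \left(6 + 3\right)^{2} - 67\right) + 6 \left(-83\right)^{2}} = \sqrt{\left(90 \cdot 9^{2} - 67\right) + 6 \cdot 6889} = \sqrt{\left(90 \cdot 81 - 67\right) + 41334} = \sqrt{\left(7290 - 67\right) + 41334} = \sqrt{7223 + 41334} = \sqrt{48557}$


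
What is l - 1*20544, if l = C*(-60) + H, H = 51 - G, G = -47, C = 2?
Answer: -20566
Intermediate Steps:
H = 98 (H = 51 - 1*(-47) = 51 + 47 = 98)
l = -22 (l = 2*(-60) + 98 = -120 + 98 = -22)
l - 1*20544 = -22 - 1*20544 = -22 - 20544 = -20566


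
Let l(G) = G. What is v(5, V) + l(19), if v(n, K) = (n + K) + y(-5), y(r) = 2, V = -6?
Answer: 20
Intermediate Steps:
v(n, K) = 2 + K + n (v(n, K) = (n + K) + 2 = (K + n) + 2 = 2 + K + n)
v(5, V) + l(19) = (2 - 6 + 5) + 19 = 1 + 19 = 20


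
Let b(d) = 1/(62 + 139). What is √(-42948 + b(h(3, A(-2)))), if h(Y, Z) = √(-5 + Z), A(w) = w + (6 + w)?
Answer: I*√1735141947/201 ≈ 207.24*I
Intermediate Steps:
A(w) = 6 + 2*w
b(d) = 1/201
√(-42948 + b(h(3, A(-2)))) = √(-42948 + 1/201) = √(-8632547/201) = I*√1735141947/201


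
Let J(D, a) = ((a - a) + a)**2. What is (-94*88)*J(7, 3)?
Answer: -74448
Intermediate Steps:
J(D, a) = a**2 (J(D, a) = (0 + a)**2 = a**2)
(-94*88)*J(7, 3) = -94*88*3**2 = -8272*9 = -74448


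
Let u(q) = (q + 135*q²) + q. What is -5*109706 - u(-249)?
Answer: -8918167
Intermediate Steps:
u(q) = 2*q + 135*q²
-5*109706 - u(-249) = -5*109706 - (-249)*(2 + 135*(-249)) = -548530 - (-249)*(2 - 33615) = -548530 - (-249)*(-33613) = -548530 - 1*8369637 = -548530 - 8369637 = -8918167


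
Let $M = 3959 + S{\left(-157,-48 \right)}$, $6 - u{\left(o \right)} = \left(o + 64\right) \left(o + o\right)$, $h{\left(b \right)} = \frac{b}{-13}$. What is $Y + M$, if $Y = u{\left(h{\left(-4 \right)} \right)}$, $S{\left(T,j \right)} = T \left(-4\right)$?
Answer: $\frac{769529}{169} \approx 4553.4$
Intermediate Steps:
$S{\left(T,j \right)} = - 4 T$
$h{\left(b \right)} = - \frac{b}{13}$ ($h{\left(b \right)} = b \left(- \frac{1}{13}\right) = - \frac{b}{13}$)
$u{\left(o \right)} = 6 - 2 o \left(64 + o\right)$ ($u{\left(o \right)} = 6 - \left(o + 64\right) \left(o + o\right) = 6 - \left(64 + o\right) 2 o = 6 - 2 o \left(64 + o\right)$)
$Y = - \frac{5674}{169}$ ($Y = 6 - 128 \left(\left(- \frac{1}{13}\right) \left(-4\right)\right) - 2 \left(\left(- \frac{1}{13}\right) \left(-4\right)\right)^{2} = 6 - \frac{512}{13} - 2 \left(\frac{4}{13}\right)^{2} = 6 - \frac{512}{13} - \frac{32}{169} = - \frac{5674}{169} \approx -33.574$)
$M = 4587$ ($M = 3959 - -628 = 3959 + 628 = 4587$)
$Y + M = - \frac{5674}{169} + 4587 = \frac{769529}{169}$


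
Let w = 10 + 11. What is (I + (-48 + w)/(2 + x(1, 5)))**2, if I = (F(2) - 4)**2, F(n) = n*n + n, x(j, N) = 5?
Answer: 1/49 ≈ 0.020408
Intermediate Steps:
w = 21
F(n) = n + n**2 (F(n) = n**2 + n = n + n**2)
I = 4 (I = (2*(1 + 2) - 4)**2 = (2*3 - 4)**2 = (6 - 4)**2 = 2**2 = 4)
(I + (-48 + w)/(2 + x(1, 5)))**2 = (4 + (-48 + 21)/(2 + 5))**2 = (4 - 27/7)**2 = (1/7)**2 = 1/49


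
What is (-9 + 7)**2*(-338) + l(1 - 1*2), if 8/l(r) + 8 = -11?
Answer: -25696/19 ≈ -1352.4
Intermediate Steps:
l(r) = -8/19 (l(r) = 8/(-8 - 11) = 8/(-19) = 8*(-1/19) = -8/19)
(-9 + 7)**2*(-338) + l(1 - 1*2) = (-9 + 7)**2*(-338) - 8/19 = (-2)**2*(-338) - 8/19 = 4*(-338) - 8/19 = -1352 - 8/19 = -25696/19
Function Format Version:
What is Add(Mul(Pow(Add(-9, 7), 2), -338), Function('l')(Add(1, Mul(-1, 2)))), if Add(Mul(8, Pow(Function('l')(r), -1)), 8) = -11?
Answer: Rational(-25696, 19) ≈ -1352.4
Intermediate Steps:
Function('l')(r) = Rational(-8, 19) (Function('l')(r) = Mul(8, Pow(Add(-8, -11), -1)) = Mul(8, Pow(-19, -1)) = Mul(8, Rational(-1, 19)) = Rational(-8, 19))
Add(Mul(Pow(Add(-9, 7), 2), -338), Function('l')(Add(1, Mul(-1, 2)))) = Add(Mul(Pow(Add(-9, 7), 2), -338), Rational(-8, 19)) = Add(Mul(Pow(-2, 2), -338), Rational(-8, 19)) = Add(Mul(4, -338), Rational(-8, 19)) = Add(-1352, Rational(-8, 19)) = Rational(-25696, 19)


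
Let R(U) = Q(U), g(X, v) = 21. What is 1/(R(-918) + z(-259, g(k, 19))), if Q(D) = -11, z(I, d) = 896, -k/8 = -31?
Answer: 1/885 ≈ 0.0011299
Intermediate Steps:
k = 248 (k = -8*(-31) = 248)
R(U) = -11
1/(R(-918) + z(-259, g(k, 19))) = 1/(-11 + 896) = 1/885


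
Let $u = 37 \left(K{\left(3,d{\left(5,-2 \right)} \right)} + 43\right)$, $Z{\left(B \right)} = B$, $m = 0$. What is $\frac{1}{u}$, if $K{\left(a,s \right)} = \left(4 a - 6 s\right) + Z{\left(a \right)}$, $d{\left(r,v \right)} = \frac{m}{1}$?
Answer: $\frac{1}{2146} \approx 0.00046598$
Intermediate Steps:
$d{\left(r,v \right)} = 0$ ($d{\left(r,v \right)} = \frac{0}{1} = 0 \cdot 1 = 0$)
$K{\left(a,s \right)} = - 6 s + 5 a$ ($K{\left(a,s \right)} = \left(4 a - 6 s\right) + a = \left(- 6 s + 4 a\right) + a = - 6 s + 5 a$)
$u = 2146$ ($u = 37 \left(\left(\left(-6\right) 0 + 5 \cdot 3\right) + 43\right) = 37 \left(\left(0 + 15\right) + 43\right) = 37 \left(15 + 43\right) = 37 \cdot 58 = 2146$)
$\frac{1}{u} = \frac{1}{2146}$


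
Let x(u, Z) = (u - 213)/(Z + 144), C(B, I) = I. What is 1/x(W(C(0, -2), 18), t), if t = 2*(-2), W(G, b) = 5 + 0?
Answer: -35/52 ≈ -0.67308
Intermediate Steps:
W(G, b) = 5
t = -4
x(u, Z) = (-213 + u)/(144 + Z)
1/x(W(C(0, -2), 18), t) = 1/((-213 + 5)/(144 - 4)) = 1/(-208/140) = 1/((1/140)*(-208)) = 1/(-52/35) = -35/52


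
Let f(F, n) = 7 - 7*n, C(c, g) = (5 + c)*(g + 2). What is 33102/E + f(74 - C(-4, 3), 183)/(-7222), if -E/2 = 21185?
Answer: -46270816/76499035 ≈ -0.60485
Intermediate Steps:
E = -42370 (E = -2*21185 = -42370)
C(c, g) = (2 + g)*(5 + c) (C(c, g) = (5 + c)*(2 + g) = (2 + g)*(5 + c))
33102/E + f(74 - C(-4, 3), 183)/(-7222) = 33102/(-42370) + (7 - 7*183)/(-7222) = 33102*(-1/42370) + (7 - 1281)*(-1/7222) = -16551/21185 - 1274*(-1/7222) = -16551/21185 + 637/3611 = -46270816/76499035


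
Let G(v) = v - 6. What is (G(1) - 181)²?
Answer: 34596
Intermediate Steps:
G(v) = -6 + v
(G(1) - 181)² = ((-6 + 1) - 181)² = (-5 - 181)² = (-186)² = 34596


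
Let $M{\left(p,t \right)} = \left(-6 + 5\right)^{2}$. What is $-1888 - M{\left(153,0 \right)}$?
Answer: $-1889$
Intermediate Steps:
$M{\left(p,t \right)} = 1$ ($M{\left(p,t \right)} = \left(-1\right)^{2} = 1$)
$-1888 - M{\left(153,0 \right)} = -1888 - 1 = -1889$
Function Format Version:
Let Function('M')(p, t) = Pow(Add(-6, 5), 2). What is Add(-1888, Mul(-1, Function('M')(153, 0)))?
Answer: -1889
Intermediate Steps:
Function('M')(p, t) = 1 (Function('M')(p, t) = Pow(-1, 2) = 1)
Add(-1888, Mul(-1, Function('M')(153, 0))) = Add(-1888, Mul(-1, 1)) = Add(-1888, -1) = -1889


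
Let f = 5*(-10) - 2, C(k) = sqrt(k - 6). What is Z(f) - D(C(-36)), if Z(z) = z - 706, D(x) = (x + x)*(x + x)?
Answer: -590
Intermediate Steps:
C(k) = sqrt(-6 + k)
D(x) = 4*x**2 (D(x) = (2*x)*(2*x) = 4*x**2)
f = -52 (f = -50 - 2 = -52)
Z(z) = -706 + z
Z(f) - D(C(-36)) = (-706 - 52) - 4*(sqrt(-6 - 36))**2 = -758 - 4*(sqrt(-42))**2 = -758 - 4*(I*sqrt(42))**2 = -758 - 4*(-42) = -758 - 1*(-168) = -758 + 168 = -590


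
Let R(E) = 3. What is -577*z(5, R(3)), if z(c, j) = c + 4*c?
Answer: -14425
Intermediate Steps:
z(c, j) = 5*c
-577*z(5, R(3)) = -2885*5 = -577*25 = -14425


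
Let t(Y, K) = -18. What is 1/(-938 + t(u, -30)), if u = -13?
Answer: -1/956 ≈ -0.0010460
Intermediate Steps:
1/(-938 + t(u, -30)) = 1/(-938 - 18) = 1/(-956) = -1/956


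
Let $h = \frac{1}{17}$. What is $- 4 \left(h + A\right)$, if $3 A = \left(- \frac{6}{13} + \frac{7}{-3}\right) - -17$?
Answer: $- \frac{38140}{1989} \approx -19.175$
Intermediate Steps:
$h = \frac{1}{17} \approx 0.058824$
$A = \frac{554}{117}$ ($A = \frac{\left(- \frac{6}{13} + \frac{7}{-3}\right) - -17}{3} = \frac{\left(\left(-6\right) \frac{1}{13} + 7 \left(- \frac{1}{3}\right)\right) + 17}{3} = \frac{\left(- \frac{6}{13} - \frac{7}{3}\right) + 17}{3} = \frac{- \frac{109}{39} + 17}{3} = \frac{1}{3} \cdot \frac{554}{39} = \frac{554}{117} \approx 4.735$)
$- 4 \left(h + A\right) = - 4 \left(\frac{1}{17} + \frac{554}{117}\right) = \left(-4\right) \frac{9535}{1989} = - \frac{38140}{1989}$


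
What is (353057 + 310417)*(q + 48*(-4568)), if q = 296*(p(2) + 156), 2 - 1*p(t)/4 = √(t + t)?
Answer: -114839387712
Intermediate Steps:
p(t) = 8 - 4*√2*√t (p(t) = 8 - 4*√(t + t) = 8 - 4*√2*√t)
q = 46176 (q = 296*((8 - 4*√2*√2) + 156) = 296*((8 - 8) + 156) = 296*(0 + 156) = 296*156 = 46176)
(353057 + 310417)*(q + 48*(-4568)) = (353057 + 310417)*(46176 + 48*(-4568)) = 663474*(46176 - 219264) = 663474*(-173088) = -114839387712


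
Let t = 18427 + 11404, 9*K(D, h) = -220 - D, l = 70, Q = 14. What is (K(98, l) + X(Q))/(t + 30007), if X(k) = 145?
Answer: 329/179514 ≈ 0.0018327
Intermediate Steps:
K(D, h) = -220/9 - D/9 (K(D, h) = (-220 - D)/9 = -220/9 - D/9)
t = 29831
(K(98, l) + X(Q))/(t + 30007) = ((-220/9 - ⅑*98) + 145)/(29831 + 30007) = ((-220/9 - 98/9) + 145)/59838 = (-106/3 + 145)*(1/59838) = (329/3)*(1/59838) = 329/179514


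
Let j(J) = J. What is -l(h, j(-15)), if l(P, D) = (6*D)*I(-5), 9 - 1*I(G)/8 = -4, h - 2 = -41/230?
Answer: 9360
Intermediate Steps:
h = 419/230 (h = 2 - 41/230 = 419/230 ≈ 1.8217)
I(G) = 104 (I(G) = 72 - 8*(-4) = 72 + 32 = 104)
l(P, D) = 624*D (l(P, D) = (6*D)*104 = 624*D)
-l(h, j(-15)) = -624*(-15) = -1*(-9360) = 9360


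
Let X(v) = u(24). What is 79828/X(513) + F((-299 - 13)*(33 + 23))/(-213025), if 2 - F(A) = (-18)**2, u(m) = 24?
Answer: 4251341857/1278150 ≈ 3326.2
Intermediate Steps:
X(v) = 24
F(A) = -322 (F(A) = 2 - 1*(-18)**2 = 2 - 1*324 = 2 - 324 = -322)
79828/X(513) + F((-299 - 13)*(33 + 23))/(-213025) = 79828/24 - 322/(-213025) = 79828*(1/24) - 322*(-1/213025) = 19957/6 + 322/213025 = 4251341857/1278150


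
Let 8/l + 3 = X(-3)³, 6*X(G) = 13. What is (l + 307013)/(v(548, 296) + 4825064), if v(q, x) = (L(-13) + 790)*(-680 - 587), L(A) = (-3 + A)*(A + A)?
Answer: 475564865/5107149038 ≈ 0.093117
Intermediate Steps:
X(G) = 13/6 (X(G) = (⅙)*13 = 13/6)
l = 1728/1549 (l = 8/(-3 + (13/6)³) = 8/(-3 + 2197/216) = 8/(1549/216) = 8*(216/1549) = 1728/1549 ≈ 1.1156)
L(A) = 2*A*(-3 + A) (L(A) = (-3 + A)*(2*A) = 2*A*(-3 + A))
v(q, x) = -1528002 (v(q, x) = (2*(-13)*(-3 - 13) + 790)*(-680 - 587) = (2*(-13)*(-16) + 790)*(-1267) = (416 + 790)*(-1267) = 1206*(-1267) = -1528002)
(l + 307013)/(v(548, 296) + 4825064) = (1728/1549 + 307013)/(-1528002 + 4825064) = (475564865/1549)/3297062 = (475564865/1549)*(1/3297062) = 475564865/5107149038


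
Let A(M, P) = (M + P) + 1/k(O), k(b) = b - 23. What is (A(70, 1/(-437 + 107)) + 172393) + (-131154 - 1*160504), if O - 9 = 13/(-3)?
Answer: -39334369/330 ≈ -1.1920e+5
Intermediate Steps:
O = 14/3 (O = 9 + 13/(-3) = 9 + 13*(-⅓) = 9 - 13/3 = 14/3 ≈ 4.6667)
k(b) = -23 + b
A(M, P) = -3/55 + M + P (A(M, P) = (M + P) + 1/(-23 + 14/3) = (M + P) + 1/(-55/3) = (M + P) - 3/55 = -3/55 + M + P)
(A(70, 1/(-437 + 107)) + 172393) + (-131154 - 1*160504) = ((-3/55 + 70 + 1/(-437 + 107)) + 172393) + (-131154 - 1*160504) = ((-3/55 + 70 + 1/(-330)) + 172393) + (-131154 - 160504) = ((-3/55 + 70 - 1/330) + 172393) - 291658 = (23081/330 + 172393) - 291658 = 56912771/330 - 291658 = -39334369/330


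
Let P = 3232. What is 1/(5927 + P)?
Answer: 1/9159 ≈ 0.00010918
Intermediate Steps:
1/(5927 + P) = 1/(5927 + 3232) = 1/9159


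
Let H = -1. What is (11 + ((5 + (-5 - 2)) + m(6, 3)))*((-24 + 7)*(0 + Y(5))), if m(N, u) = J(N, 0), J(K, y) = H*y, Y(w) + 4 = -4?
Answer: 1224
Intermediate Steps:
Y(w) = -8 (Y(w) = -4 - 4 = -8)
J(K, y) = -y
m(N, u) = 0 (m(N, u) = -1*0 = 0)
(11 + ((5 + (-5 - 2)) + m(6, 3)))*((-24 + 7)*(0 + Y(5))) = (11 + ((5 + (-5 - 2)) + 0))*((-24 + 7)*(0 - 8)) = (11 + ((5 - 7) + 0))*(-17*(-8)) = (11 + (-2 + 0))*136 = (11 - 2)*136 = 9*136 = 1224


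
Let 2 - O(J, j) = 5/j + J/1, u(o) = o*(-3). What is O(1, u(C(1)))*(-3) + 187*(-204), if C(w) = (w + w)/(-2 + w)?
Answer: -76297/2 ≈ -38149.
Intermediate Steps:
C(w) = 2*w/(-2 + w) (C(w) = (2*w)/(-2 + w) = 2*w/(-2 + w))
u(o) = -3*o
O(J, j) = 2 - J - 5/j (O(J, j) = 2 - (5/j + J/1) = 2 - (5/j + J*1) = 2 - (5/j + J) = 2 - (J + 5/j) = 2 + (-J - 5/j) = 2 - J - 5/j)
O(1, u(C(1)))*(-3) + 187*(-204) = (2 - 1*1 - 5/((-6/(-2 + 1))))*(-3) + 187*(-204) = (2 - 1 - 5/((-6/(-1))))*(-3) - 38148 = (2 - 1 - 5/((-6*(-1))))*(-3) - 38148 = (2 - 1 - 5/((-3*(-2))))*(-3) - 38148 = (2 - 1 - 5/6)*(-3) - 38148 = (2 - 1 - 5*⅙)*(-3) - 38148 = (2 - 1 - ⅚)*(-3) - 38148 = (⅙)*(-3) - 38148 = -½ - 38148 = -76297/2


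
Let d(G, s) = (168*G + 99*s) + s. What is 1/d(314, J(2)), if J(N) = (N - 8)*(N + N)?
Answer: 1/50352 ≈ 1.9860e-5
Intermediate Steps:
J(N) = 2*N*(-8 + N) (J(N) = (-8 + N)*(2*N) = 2*N*(-8 + N))
d(G, s) = 100*s + 168*G (d(G, s) = (99*s + 168*G) + s = 100*s + 168*G)
1/d(314, J(2)) = 1/(100*(2*2*(-8 + 2)) + 168*314) = 1/(100*(2*2*(-6)) + 52752) = 1/(100*(-24) + 52752) = 1/(-2400 + 52752) = 1/50352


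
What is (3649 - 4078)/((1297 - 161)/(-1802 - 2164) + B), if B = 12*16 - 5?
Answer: -65439/28481 ≈ -2.2976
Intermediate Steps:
B = 187 (B = 192 - 5 = 187)
(3649 - 4078)/((1297 - 161)/(-1802 - 2164) + B) = (3649 - 4078)/((1297 - 161)/(-1802 - 2164) + 187) = -429/(1136/(-3966) + 187) = -429/(1136*(-1/3966) + 187) = -429/(-568/1983 + 187) = -429/370253/1983 = -429*1983/370253 = -65439/28481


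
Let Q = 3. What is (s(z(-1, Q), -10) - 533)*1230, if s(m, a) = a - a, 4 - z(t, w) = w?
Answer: -655590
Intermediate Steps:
z(t, w) = 4 - w
s(m, a) = 0
(s(z(-1, Q), -10) - 533)*1230 = (0 - 533)*1230 = -533*1230 = -655590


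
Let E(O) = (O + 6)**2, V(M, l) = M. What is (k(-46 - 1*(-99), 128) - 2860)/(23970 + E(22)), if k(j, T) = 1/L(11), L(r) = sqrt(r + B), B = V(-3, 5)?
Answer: -1430/12377 + sqrt(2)/99016 ≈ -0.11552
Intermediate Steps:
B = -3
L(r) = sqrt(-3 + r) (L(r) = sqrt(r - 3) = sqrt(-3 + r))
k(j, T) = sqrt(2)/4 (k(j, T) = 1/(sqrt(-3 + 11)) = 1/(sqrt(8)) = 1/(2*sqrt(2)) = sqrt(2)/4)
E(O) = (6 + O)**2
(k(-46 - 1*(-99), 128) - 2860)/(23970 + E(22)) = (sqrt(2)/4 - 2860)/(23970 + (6 + 22)**2) = (-2860 + sqrt(2)/4)/(23970 + 28**2) = (-2860 + sqrt(2)/4)/(23970 + 784) = (-2860 + sqrt(2)/4)/24754 = (-2860 + sqrt(2)/4)*(1/24754) = -1430/12377 + sqrt(2)/99016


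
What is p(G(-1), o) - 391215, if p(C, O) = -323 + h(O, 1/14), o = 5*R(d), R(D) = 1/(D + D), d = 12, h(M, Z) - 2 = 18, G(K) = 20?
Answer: -391518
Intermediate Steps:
h(M, Z) = 20 (h(M, Z) = 2 + 18 = 20)
R(D) = 1/(2*D)
o = 5/24 (o = 5*((½)/12) = 5*((½)*(1/12)) = 5*(1/24) = 5/24 ≈ 0.20833)
p(C, O) = -303 (p(C, O) = -323 + 20 = -303)
p(G(-1), o) - 391215 = -303 - 391215 = -391518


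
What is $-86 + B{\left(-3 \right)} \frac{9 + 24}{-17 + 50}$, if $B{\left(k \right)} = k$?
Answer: $-89$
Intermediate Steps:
$-86 + B{\left(-3 \right)} \frac{9 + 24}{-17 + 50} = -86 - 3 \frac{9 + 24}{-17 + 50} = -86 - 3 \cdot \frac{33}{33} = -86 - 3 \cdot 33 \cdot \frac{1}{33} = -86 - 3 = -89$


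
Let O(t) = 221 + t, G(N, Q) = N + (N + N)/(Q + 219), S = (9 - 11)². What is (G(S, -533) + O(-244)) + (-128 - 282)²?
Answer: 26388713/157 ≈ 1.6808e+5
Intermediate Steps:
S = 4 (S = (-2)² = 4)
G(N, Q) = N + 2*N/(219 + Q) (G(N, Q) = N + (2*N)/(219 + Q) = N + 2*N/(219 + Q))
(G(S, -533) + O(-244)) + (-128 - 282)² = (4*(221 - 533)/(219 - 533) + (221 - 244)) + (-128 - 282)² = (4*(-312)/(-314) - 23) + (-410)² = (4*(-1/314)*(-312) - 23) + 168100 = (624/157 - 23) + 168100 = -2987/157 + 168100 = 26388713/157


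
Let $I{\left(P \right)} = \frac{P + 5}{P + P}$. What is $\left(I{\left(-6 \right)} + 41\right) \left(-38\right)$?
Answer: $- \frac{9367}{6} \approx -1561.2$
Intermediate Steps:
$I{\left(P \right)} = \frac{5 + P}{2 P}$
$\left(I{\left(-6 \right)} + 41\right) \left(-38\right) = \left(\frac{5 - 6}{2 \left(-6\right)} + 41\right) \left(-38\right) = \left(\frac{1}{2} \left(- \frac{1}{6}\right) \left(-1\right) + 41\right) \left(-38\right) = \left(\frac{1}{12} + 41\right) \left(-38\right) = \frac{493}{12} \left(-38\right) = - \frac{9367}{6}$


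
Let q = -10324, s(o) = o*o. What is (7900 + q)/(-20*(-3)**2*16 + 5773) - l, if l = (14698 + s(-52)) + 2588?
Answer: -57833494/2893 ≈ -19991.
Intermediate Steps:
s(o) = o**2
l = 19990 (l = (14698 + (-52)**2) + 2588 = (14698 + 2704) + 2588 = 17402 + 2588 = 19990)
(7900 + q)/(-20*(-3)**2*16 + 5773) - l = (7900 - 10324)/(-20*(-3)**2*16 + 5773) - 1*19990 = -2424/(-20*9*16 + 5773) - 19990 = -2424/(-180*16 + 5773) - 19990 = -2424/(-2880 + 5773) - 19990 = -2424/2893 - 19990 = -57833494/2893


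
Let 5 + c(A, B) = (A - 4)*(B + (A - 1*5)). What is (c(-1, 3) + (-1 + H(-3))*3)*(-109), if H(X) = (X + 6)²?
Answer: -3706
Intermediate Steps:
c(A, B) = -5 + (-4 + A)*(-5 + A + B) (c(A, B) = -5 + (A - 4)*(B + (A - 1*5)) = -5 + (-4 + A)*(B + (A - 5)) = -5 + (-4 + A)*(B + (-5 + A)) = -5 + (-4 + A)*(-5 + A + B))
H(X) = (6 + X)²
(c(-1, 3) + (-1 + H(-3))*3)*(-109) = ((15 + (-1)² - 9*(-1) - 4*3 - 1*3) + (-1 + (6 - 3)²)*3)*(-109) = ((15 + 1 + 9 - 12 - 3) + (-1 + 3²)*3)*(-109) = (10 + (-1 + 9)*3)*(-109) = (10 + 8*3)*(-109) = (10 + 24)*(-109) = 34*(-109) = -3706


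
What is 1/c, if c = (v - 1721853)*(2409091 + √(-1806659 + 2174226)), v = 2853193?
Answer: 2409091/6565979542512296760 - √367567/6565979542512296760 ≈ 3.6681e-13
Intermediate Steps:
c = 2725501011940 + 1131340*√367567 (c = (2853193 - 1721853)*(2409091 + √(-1806659 + 2174226)) = 1131340*(2409091 + √367567) = 2725501011940 + 1131340*√367567 ≈ 2.7262e+12)
1/c = 1/(2725501011940 + 1131340*√367567)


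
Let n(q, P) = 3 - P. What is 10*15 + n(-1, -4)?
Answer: 157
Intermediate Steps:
10*15 + n(-1, -4) = 10*15 + (3 - 1*(-4)) = 150 + (3 + 4) = 150 + 7 = 157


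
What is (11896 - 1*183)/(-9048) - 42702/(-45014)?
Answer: -5418511/15664872 ≈ -0.34590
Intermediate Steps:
(11896 - 1*183)/(-9048) - 42702/(-45014) = (11896 - 183)*(-1/9048) - 42702*(-1/45014) = 11713*(-1/9048) + 21351/22507 = -901/696 + 21351/22507 = -5418511/15664872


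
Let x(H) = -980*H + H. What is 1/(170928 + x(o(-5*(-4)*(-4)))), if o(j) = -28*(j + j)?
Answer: -1/4214992 ≈ -2.3725e-7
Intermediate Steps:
o(j) = -56*j
x(H) = -979*H
1/(170928 + x(o(-5*(-4)*(-4)))) = 1/(170928 - (-54824)*-5*(-4)*(-4)) = 1/(170928 - (-54824)*20*(-4)) = 1/(170928 - (-54824)*(-80)) = 1/(170928 - 979*4480) = 1/(170928 - 4385920) = 1/(-4214992) = -1/4214992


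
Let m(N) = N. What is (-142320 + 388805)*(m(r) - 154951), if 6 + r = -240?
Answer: -38253732545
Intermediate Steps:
r = -246 (r = -6 - 240 = -246)
(-142320 + 388805)*(m(r) - 154951) = (-142320 + 388805)*(-246 - 154951) = 246485*(-155197) = -38253732545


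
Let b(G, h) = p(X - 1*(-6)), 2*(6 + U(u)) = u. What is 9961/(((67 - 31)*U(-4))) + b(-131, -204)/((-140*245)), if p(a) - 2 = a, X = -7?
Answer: -85415647/2469600 ≈ -34.587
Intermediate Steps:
U(u) = -6 + u/2
p(a) = 2 + a
b(G, h) = 1 (b(G, h) = 2 + (-7 - 1*(-6)) = 2 + (-7 + 6) = 2 - 1 = 1)
9961/(((67 - 31)*U(-4))) + b(-131, -204)/((-140*245)) = 9961/(((67 - 31)*(-6 + (½)*(-4)))) + 1/(-140*245) = 9961/((36*(-6 - 2))) + 1/(-34300) = 9961/((36*(-8))) + 1*(-1/34300) = 9961/(-288) - 1/34300 = 9961*(-1/288) - 1/34300 = -9961/288 - 1/34300 = -85415647/2469600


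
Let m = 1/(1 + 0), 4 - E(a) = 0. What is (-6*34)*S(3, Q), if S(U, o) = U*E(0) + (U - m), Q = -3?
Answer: -2856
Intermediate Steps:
E(a) = 4 (E(a) = 4 - 1*0 = 4 + 0 = 4)
m = 1 (m = 1/1 = 1)
S(U, o) = -1 + 5*U (S(U, o) = U*4 + (U - 1*1) = 4*U + (U - 1) = 4*U + (-1 + U) = -1 + 5*U)
(-6*34)*S(3, Q) = (-6*34)*(-1 + 5*3) = -204*(-1 + 15) = -204*14 = -2856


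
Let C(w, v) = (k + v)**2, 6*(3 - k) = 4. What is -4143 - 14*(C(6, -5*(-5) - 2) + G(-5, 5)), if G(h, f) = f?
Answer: -118781/9 ≈ -13198.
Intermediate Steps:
k = 7/3 (k = 3 - 1/6*4 = 3 - 2/3 = 7/3 ≈ 2.3333)
C(w, v) = (7/3 + v)**2
-4143 - 14*(C(6, -5*(-5) - 2) + G(-5, 5)) = -4143 - 14*((7 + 3*(-5*(-5) - 2))**2/9 + 5) = -4143 - 14*((7 + 3*(25 - 2))**2/9 + 5) = -4143 - 14*((7 + 3*23)**2/9 + 5) = -4143 - 14*((7 + 69)**2/9 + 5) = -4143 - 14*((1/9)*76**2 + 5) = -4143 - 14*((1/9)*5776 + 5) = -4143 - 14*(5776/9 + 5) = -4143 - 14*5821/9 = -4143 - 81494/9 = -118781/9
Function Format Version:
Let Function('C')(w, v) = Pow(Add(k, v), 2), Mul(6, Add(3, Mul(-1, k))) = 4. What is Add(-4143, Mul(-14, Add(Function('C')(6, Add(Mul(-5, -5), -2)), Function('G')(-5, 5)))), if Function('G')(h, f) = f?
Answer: Rational(-118781, 9) ≈ -13198.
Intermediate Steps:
k = Rational(7, 3) (k = Add(3, Mul(Rational(-1, 6), 4)) = Add(3, Rational(-2, 3)) = Rational(7, 3) ≈ 2.3333)
Function('C')(w, v) = Pow(Add(Rational(7, 3), v), 2)
Add(-4143, Mul(-14, Add(Function('C')(6, Add(Mul(-5, -5), -2)), Function('G')(-5, 5)))) = Add(-4143, Mul(-14, Add(Mul(Rational(1, 9), Pow(Add(7, Mul(3, Add(Mul(-5, -5), -2))), 2)), 5))) = Add(-4143, Mul(-14, Add(Mul(Rational(1, 9), Pow(Add(7, Mul(3, Add(25, -2))), 2)), 5))) = Add(-4143, Mul(-14, Add(Mul(Rational(1, 9), Pow(Add(7, Mul(3, 23)), 2)), 5))) = Add(-4143, Mul(-14, Add(Mul(Rational(1, 9), Pow(Add(7, 69), 2)), 5))) = Add(-4143, Mul(-14, Add(Mul(Rational(1, 9), Pow(76, 2)), 5))) = Add(-4143, Mul(-14, Add(Mul(Rational(1, 9), 5776), 5))) = Add(-4143, Mul(-14, Add(Rational(5776, 9), 5))) = Add(-4143, Mul(-14, Rational(5821, 9))) = Add(-4143, Rational(-81494, 9)) = Rational(-118781, 9)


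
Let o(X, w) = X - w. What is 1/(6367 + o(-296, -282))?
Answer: 1/6353 ≈ 0.00015741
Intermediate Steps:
1/(6367 + o(-296, -282)) = 1/(6367 + (-296 - 1*(-282))) = 1/(6367 + (-296 + 282)) = 1/(6367 - 14) = 1/6353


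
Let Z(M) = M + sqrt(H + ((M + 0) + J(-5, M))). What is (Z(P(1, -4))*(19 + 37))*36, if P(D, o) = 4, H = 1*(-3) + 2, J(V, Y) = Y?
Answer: 8064 + 2016*sqrt(7) ≈ 13398.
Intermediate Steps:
H = -1 (H = -3 + 2 = -1)
Z(M) = M + sqrt(-1 + 2*M) (Z(M) = M + sqrt(-1 + ((M + 0) + M)) = M + sqrt(-1 + (M + M)) = M + sqrt(-1 + 2*M))
(Z(P(1, -4))*(19 + 37))*36 = ((4 + sqrt(-1 + 2*4))*(19 + 37))*36 = ((4 + sqrt(-1 + 8))*56)*36 = ((4 + sqrt(7))*56)*36 = (224 + 56*sqrt(7))*36 = 8064 + 2016*sqrt(7)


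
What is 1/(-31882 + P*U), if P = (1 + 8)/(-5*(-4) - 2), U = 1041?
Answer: -2/62723 ≈ -3.1886e-5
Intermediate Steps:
P = 1/2 (P = 9/(20 - 2) = 9/18 = 9*(1/18) = 1/2 ≈ 0.50000)
1/(-31882 + P*U) = 1/(-31882 + (1/2)*1041) = 1/(-31882 + 1041/2) = 1/(-62723/2) = -2/62723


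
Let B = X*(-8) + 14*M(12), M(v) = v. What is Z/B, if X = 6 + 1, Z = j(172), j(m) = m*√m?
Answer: 43*√43/14 ≈ 20.141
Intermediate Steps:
j(m) = m^(3/2)
Z = 344*√43 (Z = 172^(3/2) = 344*√43 ≈ 2255.8)
X = 7
B = 112 (B = 7*(-8) + 14*12 = -56 + 168 = 112)
Z/B = (344*√43)/112 = (344*√43)*(1/112) = 43*√43/14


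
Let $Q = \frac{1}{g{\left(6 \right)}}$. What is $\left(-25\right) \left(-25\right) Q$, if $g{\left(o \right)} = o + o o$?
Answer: $\frac{625}{42} \approx 14.881$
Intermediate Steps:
$g{\left(o \right)} = o + o^{2}$
$Q = \frac{1}{42}$ ($Q = \frac{1}{6 \left(1 + 6\right)} = \frac{1}{6 \cdot 7} = \frac{1}{42} \approx 0.02381$)
$\left(-25\right) \left(-25\right) Q = \left(-25\right) \left(-25\right) \frac{1}{42} = 625 \cdot \frac{1}{42} = \frac{625}{42}$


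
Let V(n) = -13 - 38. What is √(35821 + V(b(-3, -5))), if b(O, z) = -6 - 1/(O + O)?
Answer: 7*√730 ≈ 189.13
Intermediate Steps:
b(O, z) = -6 - 1/(2*O)
V(n) = -51
√(35821 + V(b(-3, -5))) = √(35821 - 51) = √35770 = 7*√730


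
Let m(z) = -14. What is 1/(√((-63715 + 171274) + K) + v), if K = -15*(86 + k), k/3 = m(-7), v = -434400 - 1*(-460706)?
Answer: 26306/691898737 - √106899/691898737 ≈ 3.7547e-5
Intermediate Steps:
v = 26306 (v = -434400 + 460706 = 26306)
k = -42 (k = 3*(-14) = -42)
K = -660 (K = -15*(86 - 42) = -15*44 = -660)
1/(√((-63715 + 171274) + K) + v) = 1/(√((-63715 + 171274) - 660) + 26306) = 1/(√(107559 - 660) + 26306) = 1/(√106899 + 26306) = 1/(26306 + √106899)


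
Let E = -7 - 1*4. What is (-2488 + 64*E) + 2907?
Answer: -285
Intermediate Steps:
E = -11 (E = -7 - 4 = -11)
(-2488 + 64*E) + 2907 = (-2488 + 64*(-11)) + 2907 = (-2488 - 704) + 2907 = -3192 + 2907 = -285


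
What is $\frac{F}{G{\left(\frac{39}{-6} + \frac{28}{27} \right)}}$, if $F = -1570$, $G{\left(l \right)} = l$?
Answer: $\frac{16956}{59} \approx 287.39$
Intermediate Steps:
$\frac{F}{G{\left(\frac{39}{-6} + \frac{28}{27} \right)}} = - \frac{1570}{\frac{39}{-6} + \frac{28}{27}} = - \frac{1570}{39 \left(- \frac{1}{6}\right) + 28 \cdot \frac{1}{27}} = - \frac{1570}{- \frac{13}{2} + \frac{28}{27}} = - \frac{1570}{- \frac{295}{54}} = \left(-1570\right) \left(- \frac{54}{295}\right) = \frac{16956}{59}$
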